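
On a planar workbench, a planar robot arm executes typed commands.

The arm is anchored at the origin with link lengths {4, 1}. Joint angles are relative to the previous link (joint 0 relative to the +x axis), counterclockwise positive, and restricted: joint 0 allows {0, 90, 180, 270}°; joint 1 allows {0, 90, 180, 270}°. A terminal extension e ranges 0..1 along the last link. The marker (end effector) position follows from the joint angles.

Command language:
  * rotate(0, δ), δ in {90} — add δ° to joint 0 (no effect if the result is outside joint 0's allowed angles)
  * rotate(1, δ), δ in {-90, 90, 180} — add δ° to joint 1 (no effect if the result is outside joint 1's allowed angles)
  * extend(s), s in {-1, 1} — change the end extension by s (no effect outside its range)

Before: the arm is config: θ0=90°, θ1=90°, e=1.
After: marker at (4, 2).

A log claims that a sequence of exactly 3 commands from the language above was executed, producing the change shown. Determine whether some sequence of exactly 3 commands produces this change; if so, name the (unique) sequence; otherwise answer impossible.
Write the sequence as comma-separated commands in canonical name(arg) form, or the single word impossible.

rotate(0, 90), rotate(0, 90), rotate(0, 90)

from: config: θ0=90°, θ1=90°, e=1
t=1 rotate(0, 90) ⇒ config: θ0=180°, θ1=90°, e=1
t=2 rotate(0, 90) ⇒ config: θ0=270°, θ1=90°, e=1
t=3 rotate(0, 90) ⇒ config: θ0=0°, θ1=90°, e=1
all 216 alternatives checked — unique.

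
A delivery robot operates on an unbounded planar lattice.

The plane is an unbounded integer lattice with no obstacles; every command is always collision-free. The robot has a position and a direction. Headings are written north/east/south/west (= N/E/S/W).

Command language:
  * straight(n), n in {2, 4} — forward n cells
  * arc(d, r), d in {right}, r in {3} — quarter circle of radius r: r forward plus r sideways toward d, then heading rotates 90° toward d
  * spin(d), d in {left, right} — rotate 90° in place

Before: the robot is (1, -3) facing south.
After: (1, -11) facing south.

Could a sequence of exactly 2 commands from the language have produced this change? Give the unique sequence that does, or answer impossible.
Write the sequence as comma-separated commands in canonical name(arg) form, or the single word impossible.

key: heading stays S — no command in the sequence turns
begin: (1, -3) facing south
t=1 straight(4) ⇒ (1, -7) facing south
t=2 straight(4) ⇒ (1, -11) facing south
no rival 2-sequence matches.

straight(4), straight(4)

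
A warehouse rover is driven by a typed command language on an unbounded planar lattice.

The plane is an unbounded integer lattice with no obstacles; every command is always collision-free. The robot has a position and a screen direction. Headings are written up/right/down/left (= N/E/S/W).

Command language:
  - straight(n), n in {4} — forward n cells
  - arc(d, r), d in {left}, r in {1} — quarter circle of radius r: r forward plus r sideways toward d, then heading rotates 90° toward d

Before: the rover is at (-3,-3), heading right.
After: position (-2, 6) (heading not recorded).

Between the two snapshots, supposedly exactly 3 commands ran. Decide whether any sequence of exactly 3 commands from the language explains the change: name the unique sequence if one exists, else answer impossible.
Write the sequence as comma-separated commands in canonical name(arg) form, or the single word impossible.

key: order matters: swapping arc(left, 1) and straight(4) lands elsewhere
initial: at (-3,-3), heading right
[1] after arc(left, 1): at (-2,-2), heading up
[2] after straight(4): at (-2,2), heading up
[3] after straight(4): at (-2,6), heading up
all 8 alternatives checked — unique.

arc(left, 1), straight(4), straight(4)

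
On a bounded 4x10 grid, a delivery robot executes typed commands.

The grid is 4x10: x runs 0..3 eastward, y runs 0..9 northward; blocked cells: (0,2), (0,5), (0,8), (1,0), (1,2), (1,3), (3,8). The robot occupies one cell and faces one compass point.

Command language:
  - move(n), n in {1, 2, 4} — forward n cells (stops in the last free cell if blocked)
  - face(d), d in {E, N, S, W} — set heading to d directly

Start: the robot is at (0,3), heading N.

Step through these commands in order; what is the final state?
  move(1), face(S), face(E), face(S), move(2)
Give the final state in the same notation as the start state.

start: at (0,3), heading N
step 1 (move(1)): at (0,4), heading N
step 2 (face(S)): at (0,4), heading S
step 3 (face(E)): at (0,4), heading E
step 4 (face(S)): at (0,4), heading S
step 5 (move(2)): at (0,3), heading S

at (0,3), heading S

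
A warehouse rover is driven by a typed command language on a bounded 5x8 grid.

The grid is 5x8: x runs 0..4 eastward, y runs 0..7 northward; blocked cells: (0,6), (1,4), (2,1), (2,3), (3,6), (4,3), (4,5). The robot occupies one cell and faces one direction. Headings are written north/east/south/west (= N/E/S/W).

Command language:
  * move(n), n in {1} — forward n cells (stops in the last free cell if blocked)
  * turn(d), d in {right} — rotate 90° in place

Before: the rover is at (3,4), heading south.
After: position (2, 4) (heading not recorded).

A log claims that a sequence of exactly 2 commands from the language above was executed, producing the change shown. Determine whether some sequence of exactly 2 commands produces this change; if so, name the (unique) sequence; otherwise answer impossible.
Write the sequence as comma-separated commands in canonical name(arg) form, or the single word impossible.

turn(right), move(1)

key: running move(1) before turn(right) would end elsewhere — order is forced
t0: at (3,4), heading south
[1] after turn(right): at (3,4), heading west
[2] after move(1): at (2,4), heading west
uniquely the one of 4 2-step routes that fits.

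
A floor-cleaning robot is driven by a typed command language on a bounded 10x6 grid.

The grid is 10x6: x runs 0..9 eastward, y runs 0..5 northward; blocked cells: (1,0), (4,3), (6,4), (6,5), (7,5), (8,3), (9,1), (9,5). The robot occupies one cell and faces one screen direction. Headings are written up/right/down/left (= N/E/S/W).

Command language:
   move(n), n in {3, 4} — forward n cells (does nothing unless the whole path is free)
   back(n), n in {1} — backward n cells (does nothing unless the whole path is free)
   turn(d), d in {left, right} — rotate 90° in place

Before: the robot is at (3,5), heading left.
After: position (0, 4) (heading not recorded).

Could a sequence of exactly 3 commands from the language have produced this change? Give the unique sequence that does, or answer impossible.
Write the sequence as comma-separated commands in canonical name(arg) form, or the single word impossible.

key: order matters: swapping move(3) and back(1) lands elsewhere
from: at (3,5), heading left
t=1 move(3) ⇒ at (0,5), heading left
t=2 turn(right) ⇒ at (0,5), heading up
t=3 back(1) ⇒ at (0,4), heading up
no other 3-command option fits: unique.

move(3), turn(right), back(1)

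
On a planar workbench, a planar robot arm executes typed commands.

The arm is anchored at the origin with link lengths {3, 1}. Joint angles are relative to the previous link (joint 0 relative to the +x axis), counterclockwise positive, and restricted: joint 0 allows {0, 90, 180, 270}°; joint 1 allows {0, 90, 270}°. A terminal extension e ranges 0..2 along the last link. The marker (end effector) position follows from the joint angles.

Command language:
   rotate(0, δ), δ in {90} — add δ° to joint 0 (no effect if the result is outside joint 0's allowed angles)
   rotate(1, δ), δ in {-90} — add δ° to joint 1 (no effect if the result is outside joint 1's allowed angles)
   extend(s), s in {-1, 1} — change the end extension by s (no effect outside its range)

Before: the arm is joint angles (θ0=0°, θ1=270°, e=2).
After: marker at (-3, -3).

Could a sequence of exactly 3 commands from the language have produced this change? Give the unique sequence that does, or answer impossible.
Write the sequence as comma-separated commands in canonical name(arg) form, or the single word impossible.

initial: joint angles (θ0=0°, θ1=270°, e=2)
[1] after rotate(0, 90): joint angles (θ0=90°, θ1=270°, e=2)
[2] after rotate(0, 90): joint angles (θ0=180°, θ1=270°, e=2)
[3] after rotate(0, 90): joint angles (θ0=270°, θ1=270°, e=2)
no rival 3-sequence matches.

rotate(0, 90), rotate(0, 90), rotate(0, 90)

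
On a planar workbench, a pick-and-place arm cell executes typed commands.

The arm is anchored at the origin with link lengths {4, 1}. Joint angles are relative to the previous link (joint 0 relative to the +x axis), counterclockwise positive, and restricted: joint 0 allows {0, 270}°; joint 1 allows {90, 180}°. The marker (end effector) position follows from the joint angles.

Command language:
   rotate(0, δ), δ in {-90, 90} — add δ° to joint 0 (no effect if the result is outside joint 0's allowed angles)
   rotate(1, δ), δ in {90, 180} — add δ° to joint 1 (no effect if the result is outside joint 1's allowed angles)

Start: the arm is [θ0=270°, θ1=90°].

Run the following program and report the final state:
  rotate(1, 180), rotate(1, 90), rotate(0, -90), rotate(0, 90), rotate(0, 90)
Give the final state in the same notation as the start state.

[θ0=0°, θ1=180°]

begin: [θ0=270°, θ1=90°]
[1] after rotate(1, 180): [θ0=270°, θ1=90°]
[2] after rotate(1, 90): [θ0=270°, θ1=180°]
[3] after rotate(0, -90): [θ0=270°, θ1=180°]
[4] after rotate(0, 90): [θ0=0°, θ1=180°]
[5] after rotate(0, 90): [θ0=0°, θ1=180°]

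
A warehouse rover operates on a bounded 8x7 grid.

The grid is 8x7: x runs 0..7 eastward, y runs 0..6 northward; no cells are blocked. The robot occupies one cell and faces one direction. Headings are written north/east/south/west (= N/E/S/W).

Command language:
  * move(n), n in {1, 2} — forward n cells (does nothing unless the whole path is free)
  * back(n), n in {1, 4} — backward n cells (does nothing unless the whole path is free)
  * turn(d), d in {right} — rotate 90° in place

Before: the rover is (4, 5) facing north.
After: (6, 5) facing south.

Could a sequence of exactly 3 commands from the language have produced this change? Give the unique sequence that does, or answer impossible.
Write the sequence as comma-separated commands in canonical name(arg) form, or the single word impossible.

turn(right), move(2), turn(right)

key: cell and facing (now S) both changed — the 3 commands mix motion and turning
t0: (4, 5) facing north
step 1 (turn(right)): (4, 5) facing east
step 2 (move(2)): (6, 5) facing east
step 3 (turn(right)): (6, 5) facing south
all 125 alternatives checked — unique.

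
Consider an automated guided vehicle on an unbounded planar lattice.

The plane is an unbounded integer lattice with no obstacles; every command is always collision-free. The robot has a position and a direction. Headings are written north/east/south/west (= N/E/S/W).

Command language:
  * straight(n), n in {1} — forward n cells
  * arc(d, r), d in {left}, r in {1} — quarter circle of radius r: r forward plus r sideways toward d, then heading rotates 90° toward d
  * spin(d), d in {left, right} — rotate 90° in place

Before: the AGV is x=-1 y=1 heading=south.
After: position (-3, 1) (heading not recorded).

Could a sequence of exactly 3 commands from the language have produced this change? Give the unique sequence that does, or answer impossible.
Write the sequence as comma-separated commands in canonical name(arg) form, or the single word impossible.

key: order matters: swapping spin(right) and straight(1) lands elsewhere
begin: x=-1 y=1 heading=south
[1] after spin(right): x=-1 y=1 heading=west
[2] after straight(1): x=-2 y=1 heading=west
[3] after straight(1): x=-3 y=1 heading=west
no other 3-command option fits: unique.

spin(right), straight(1), straight(1)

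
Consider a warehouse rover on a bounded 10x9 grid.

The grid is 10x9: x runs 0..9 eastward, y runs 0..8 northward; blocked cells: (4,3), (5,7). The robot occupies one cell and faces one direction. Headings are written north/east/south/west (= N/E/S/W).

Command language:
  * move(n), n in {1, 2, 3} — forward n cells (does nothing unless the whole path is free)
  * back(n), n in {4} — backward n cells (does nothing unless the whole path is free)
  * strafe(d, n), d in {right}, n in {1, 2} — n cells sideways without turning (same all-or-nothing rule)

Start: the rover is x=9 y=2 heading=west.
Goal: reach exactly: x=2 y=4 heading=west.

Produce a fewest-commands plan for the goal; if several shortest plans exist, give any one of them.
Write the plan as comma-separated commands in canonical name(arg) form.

from: x=9 y=2 heading=west
t=1 strafe(right, 2) ⇒ x=9 y=4 heading=west
t=2 move(3) ⇒ x=6 y=4 heading=west
t=3 move(3) ⇒ x=3 y=4 heading=west
t=4 move(1) ⇒ x=2 y=4 heading=west
shorter routes all fall short; 4 is best.

strafe(right, 2), move(3), move(3), move(1)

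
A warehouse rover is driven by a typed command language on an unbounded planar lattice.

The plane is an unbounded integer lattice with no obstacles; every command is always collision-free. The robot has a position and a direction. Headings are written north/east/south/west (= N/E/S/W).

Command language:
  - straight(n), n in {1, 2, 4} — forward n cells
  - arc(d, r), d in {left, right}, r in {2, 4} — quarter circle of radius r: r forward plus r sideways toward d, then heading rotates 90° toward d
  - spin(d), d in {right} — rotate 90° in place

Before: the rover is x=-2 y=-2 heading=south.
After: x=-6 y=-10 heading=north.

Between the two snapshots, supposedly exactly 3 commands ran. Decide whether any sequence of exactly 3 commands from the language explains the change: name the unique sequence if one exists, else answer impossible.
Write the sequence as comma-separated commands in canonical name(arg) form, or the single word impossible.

key: position moved to (-6,-10) AND the heading swung to N — translation plus rotation needed
t0: x=-2 y=-2 heading=south
[1] after straight(4): x=-2 y=-6 heading=south
[2] after arc(right, 4): x=-6 y=-10 heading=west
[3] after spin(right): x=-6 y=-10 heading=north
no rival 3-sequence matches.

straight(4), arc(right, 4), spin(right)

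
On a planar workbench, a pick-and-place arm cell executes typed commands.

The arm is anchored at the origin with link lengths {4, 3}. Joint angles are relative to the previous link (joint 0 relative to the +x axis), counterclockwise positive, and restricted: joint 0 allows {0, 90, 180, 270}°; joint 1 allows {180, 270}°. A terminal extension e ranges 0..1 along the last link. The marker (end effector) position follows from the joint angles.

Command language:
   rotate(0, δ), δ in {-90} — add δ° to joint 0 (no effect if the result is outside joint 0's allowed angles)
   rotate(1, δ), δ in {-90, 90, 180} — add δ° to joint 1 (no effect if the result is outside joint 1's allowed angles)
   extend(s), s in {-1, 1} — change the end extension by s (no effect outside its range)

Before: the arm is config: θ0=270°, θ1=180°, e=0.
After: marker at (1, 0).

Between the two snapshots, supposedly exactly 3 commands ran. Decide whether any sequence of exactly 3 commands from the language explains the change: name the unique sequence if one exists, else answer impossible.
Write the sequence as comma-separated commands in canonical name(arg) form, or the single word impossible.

rotate(0, -90), rotate(0, -90), rotate(0, -90)

initial: config: θ0=270°, θ1=180°, e=0
[1] after rotate(0, -90): config: θ0=180°, θ1=180°, e=0
[2] after rotate(0, -90): config: θ0=90°, θ1=180°, e=0
[3] after rotate(0, -90): config: θ0=0°, θ1=180°, e=0
all 216 alternatives checked — unique.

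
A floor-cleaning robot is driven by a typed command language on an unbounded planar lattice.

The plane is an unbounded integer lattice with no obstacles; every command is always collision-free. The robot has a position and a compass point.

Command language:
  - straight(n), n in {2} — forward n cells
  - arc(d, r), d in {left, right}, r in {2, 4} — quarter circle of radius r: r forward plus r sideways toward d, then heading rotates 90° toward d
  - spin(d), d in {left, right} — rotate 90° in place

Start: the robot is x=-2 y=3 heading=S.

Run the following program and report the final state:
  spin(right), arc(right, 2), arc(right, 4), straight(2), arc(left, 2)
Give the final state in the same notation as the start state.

x=4 y=11 heading=N

initial: x=-2 y=3 heading=S
step 1 (spin(right)): x=-2 y=3 heading=W
step 2 (arc(right, 2)): x=-4 y=5 heading=N
step 3 (arc(right, 4)): x=0 y=9 heading=E
step 4 (straight(2)): x=2 y=9 heading=E
step 5 (arc(left, 2)): x=4 y=11 heading=N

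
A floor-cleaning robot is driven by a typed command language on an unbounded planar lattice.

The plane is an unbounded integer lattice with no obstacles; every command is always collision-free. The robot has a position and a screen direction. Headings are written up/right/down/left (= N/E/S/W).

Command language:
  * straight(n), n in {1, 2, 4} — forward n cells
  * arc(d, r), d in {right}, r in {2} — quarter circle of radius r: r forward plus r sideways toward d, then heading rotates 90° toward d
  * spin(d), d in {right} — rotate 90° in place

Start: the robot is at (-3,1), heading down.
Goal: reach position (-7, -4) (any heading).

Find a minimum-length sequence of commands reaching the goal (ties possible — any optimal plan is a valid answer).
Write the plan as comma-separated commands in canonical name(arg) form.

begin: at (-3,1), heading down
[1] after straight(2): at (-3,-1), heading down
[2] after straight(1): at (-3,-2), heading down
[3] after arc(right, 2): at (-5,-4), heading left
[4] after straight(2): at (-7,-4), heading left
minimal: 4 command(s), checked below 4.

straight(2), straight(1), arc(right, 2), straight(2)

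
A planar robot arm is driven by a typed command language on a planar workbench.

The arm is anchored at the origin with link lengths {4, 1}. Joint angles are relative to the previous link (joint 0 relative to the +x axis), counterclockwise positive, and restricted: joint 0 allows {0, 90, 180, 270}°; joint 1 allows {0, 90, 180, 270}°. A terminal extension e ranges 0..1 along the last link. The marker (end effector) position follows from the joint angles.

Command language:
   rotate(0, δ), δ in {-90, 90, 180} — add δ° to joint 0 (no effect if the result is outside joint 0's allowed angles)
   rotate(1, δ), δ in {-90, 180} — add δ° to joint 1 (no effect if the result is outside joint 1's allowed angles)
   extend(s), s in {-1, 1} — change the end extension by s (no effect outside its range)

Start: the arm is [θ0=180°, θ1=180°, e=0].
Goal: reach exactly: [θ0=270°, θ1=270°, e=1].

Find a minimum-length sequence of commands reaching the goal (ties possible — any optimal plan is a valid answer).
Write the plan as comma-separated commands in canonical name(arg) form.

start: [θ0=180°, θ1=180°, e=0]
t=1 rotate(0, 90) ⇒ [θ0=270°, θ1=180°, e=0]
t=2 rotate(1, -90) ⇒ [θ0=270°, θ1=90°, e=0]
t=3 rotate(1, 180) ⇒ [θ0=270°, θ1=270°, e=0]
t=4 extend(1) ⇒ [θ0=270°, θ1=270°, e=1]
nothing shorter than 4 reaches the goal.

rotate(0, 90), rotate(1, -90), rotate(1, 180), extend(1)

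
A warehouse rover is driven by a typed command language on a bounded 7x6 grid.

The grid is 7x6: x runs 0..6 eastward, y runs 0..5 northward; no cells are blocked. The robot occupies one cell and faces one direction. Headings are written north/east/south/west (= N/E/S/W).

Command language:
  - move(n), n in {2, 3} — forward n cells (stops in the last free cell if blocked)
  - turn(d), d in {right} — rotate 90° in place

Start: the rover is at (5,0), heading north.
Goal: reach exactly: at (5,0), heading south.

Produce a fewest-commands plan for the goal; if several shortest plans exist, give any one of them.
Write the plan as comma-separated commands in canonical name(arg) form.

from: at (5,0), heading north
[1] after turn(right): at (5,0), heading east
[2] after turn(right): at (5,0), heading south
shorter routes all fall short; 2 is best.

turn(right), turn(right)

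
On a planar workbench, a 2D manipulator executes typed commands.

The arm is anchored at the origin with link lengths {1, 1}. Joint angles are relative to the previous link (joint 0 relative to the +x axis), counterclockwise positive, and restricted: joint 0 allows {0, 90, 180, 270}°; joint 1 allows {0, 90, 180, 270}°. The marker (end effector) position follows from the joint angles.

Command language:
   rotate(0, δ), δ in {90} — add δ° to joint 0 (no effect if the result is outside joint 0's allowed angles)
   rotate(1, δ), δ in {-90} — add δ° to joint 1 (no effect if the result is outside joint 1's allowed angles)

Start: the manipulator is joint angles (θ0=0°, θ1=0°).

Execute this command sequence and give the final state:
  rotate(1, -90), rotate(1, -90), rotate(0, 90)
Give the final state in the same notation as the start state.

joint angles (θ0=90°, θ1=180°)

t0: joint angles (θ0=0°, θ1=0°)
step 1 (rotate(1, -90)): joint angles (θ0=0°, θ1=270°)
step 2 (rotate(1, -90)): joint angles (θ0=0°, θ1=180°)
step 3 (rotate(0, 90)): joint angles (θ0=90°, θ1=180°)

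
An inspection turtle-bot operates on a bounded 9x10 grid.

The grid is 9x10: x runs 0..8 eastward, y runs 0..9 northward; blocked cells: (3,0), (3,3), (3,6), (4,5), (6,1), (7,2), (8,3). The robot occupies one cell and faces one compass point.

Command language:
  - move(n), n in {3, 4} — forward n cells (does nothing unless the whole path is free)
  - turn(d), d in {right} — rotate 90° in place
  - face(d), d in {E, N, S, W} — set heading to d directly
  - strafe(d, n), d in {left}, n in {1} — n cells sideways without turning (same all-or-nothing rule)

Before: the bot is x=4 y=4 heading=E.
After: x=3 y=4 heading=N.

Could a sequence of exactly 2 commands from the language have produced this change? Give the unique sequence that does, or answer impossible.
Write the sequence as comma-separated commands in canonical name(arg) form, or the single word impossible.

face(N), strafe(left, 1)

key: cell and facing (now N) both changed — the 2 commands mix motion and turning
initial: x=4 y=4 heading=E
t=1 face(N) ⇒ x=4 y=4 heading=N
t=2 strafe(left, 1) ⇒ x=3 y=4 heading=N
no rival 2-sequence matches.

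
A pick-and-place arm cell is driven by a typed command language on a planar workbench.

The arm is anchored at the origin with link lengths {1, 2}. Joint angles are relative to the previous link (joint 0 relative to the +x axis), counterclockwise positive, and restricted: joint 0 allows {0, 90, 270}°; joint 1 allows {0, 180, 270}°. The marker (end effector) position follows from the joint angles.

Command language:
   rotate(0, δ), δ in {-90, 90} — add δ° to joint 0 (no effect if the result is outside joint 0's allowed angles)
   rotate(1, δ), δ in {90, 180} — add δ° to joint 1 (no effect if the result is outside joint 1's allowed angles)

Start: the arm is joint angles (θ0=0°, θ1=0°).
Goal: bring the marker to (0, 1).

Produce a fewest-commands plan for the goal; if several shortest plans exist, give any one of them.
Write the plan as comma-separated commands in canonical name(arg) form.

start: joint angles (θ0=0°, θ1=0°)
t=1 rotate(1, 180) ⇒ joint angles (θ0=0°, θ1=180°)
t=2 rotate(0, -90) ⇒ joint angles (θ0=270°, θ1=180°)
minimal: 2 command(s), checked below 2.

rotate(1, 180), rotate(0, -90)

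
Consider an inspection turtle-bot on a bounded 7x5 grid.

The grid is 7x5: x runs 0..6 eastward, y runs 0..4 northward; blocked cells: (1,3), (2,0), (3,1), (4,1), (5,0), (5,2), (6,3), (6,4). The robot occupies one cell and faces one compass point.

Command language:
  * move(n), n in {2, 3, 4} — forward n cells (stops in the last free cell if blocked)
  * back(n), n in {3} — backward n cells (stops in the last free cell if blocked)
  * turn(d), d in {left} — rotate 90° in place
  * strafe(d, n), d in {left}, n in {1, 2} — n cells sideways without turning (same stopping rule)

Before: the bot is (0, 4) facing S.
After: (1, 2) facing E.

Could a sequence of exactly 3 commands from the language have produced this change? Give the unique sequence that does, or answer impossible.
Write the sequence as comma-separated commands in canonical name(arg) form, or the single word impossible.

move(2), strafe(left, 1), turn(left)

key: position moved to (1,2) AND the heading swung to E — translation plus rotation needed
t0: (0, 4) facing S
t=1 move(2) ⇒ (0, 2) facing S
t=2 strafe(left, 1) ⇒ (1, 2) facing S
t=3 turn(left) ⇒ (1, 2) facing E
all 343 alternatives checked — unique.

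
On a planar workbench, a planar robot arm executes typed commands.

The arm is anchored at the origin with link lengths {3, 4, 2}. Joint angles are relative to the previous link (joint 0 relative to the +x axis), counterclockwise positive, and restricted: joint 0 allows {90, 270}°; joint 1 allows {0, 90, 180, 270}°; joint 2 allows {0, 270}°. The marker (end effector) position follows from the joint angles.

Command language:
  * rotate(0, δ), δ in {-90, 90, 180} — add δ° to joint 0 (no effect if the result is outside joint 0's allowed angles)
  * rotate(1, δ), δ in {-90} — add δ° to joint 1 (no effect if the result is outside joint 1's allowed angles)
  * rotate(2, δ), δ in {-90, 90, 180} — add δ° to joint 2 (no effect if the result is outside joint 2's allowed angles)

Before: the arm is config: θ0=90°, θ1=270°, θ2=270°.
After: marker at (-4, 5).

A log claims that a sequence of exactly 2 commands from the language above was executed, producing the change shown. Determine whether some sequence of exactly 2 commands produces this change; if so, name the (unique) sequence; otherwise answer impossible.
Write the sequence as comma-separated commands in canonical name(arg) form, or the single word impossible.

begin: config: θ0=90°, θ1=270°, θ2=270°
[1] after rotate(1, -90): config: θ0=90°, θ1=180°, θ2=270°
[2] after rotate(1, -90): config: θ0=90°, θ1=90°, θ2=270°
no other 2-command option fits: unique.

rotate(1, -90), rotate(1, -90)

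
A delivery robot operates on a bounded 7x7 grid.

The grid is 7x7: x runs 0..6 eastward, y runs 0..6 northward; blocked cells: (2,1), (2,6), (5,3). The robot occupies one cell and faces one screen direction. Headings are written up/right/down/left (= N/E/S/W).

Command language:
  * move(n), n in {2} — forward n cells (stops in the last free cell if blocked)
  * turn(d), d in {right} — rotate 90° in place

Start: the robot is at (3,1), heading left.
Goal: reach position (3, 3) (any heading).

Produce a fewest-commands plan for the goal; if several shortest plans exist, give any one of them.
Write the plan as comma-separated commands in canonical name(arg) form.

from: at (3,1), heading left
[1] after turn(right): at (3,1), heading up
[2] after move(2): at (3,3), heading up
minimal: 2 command(s), checked below 2.

turn(right), move(2)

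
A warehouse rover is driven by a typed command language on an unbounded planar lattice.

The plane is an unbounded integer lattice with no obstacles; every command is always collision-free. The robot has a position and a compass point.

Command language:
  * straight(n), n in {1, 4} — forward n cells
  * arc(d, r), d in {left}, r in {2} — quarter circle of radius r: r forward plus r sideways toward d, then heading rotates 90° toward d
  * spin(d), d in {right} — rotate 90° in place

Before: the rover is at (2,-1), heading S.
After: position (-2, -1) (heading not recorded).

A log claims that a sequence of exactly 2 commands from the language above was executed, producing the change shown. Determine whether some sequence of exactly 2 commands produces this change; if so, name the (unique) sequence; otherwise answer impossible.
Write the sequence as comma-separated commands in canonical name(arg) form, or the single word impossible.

key: running straight(4) before spin(right) would end elsewhere — order is forced
initial: at (2,-1), heading S
t=1 spin(right) ⇒ at (2,-1), heading W
t=2 straight(4) ⇒ at (-2,-1), heading W
uniquely the one of 16 2-step routes that fits.

spin(right), straight(4)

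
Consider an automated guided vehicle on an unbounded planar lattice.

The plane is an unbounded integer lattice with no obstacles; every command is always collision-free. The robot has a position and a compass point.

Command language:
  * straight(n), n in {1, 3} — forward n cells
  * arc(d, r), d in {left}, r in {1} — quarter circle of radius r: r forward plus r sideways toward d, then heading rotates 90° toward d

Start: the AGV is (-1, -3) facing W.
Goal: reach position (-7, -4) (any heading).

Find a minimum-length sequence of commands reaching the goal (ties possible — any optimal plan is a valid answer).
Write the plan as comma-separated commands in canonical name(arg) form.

t0: (-1, -3) facing W
1. straight(3) → (-4, -3) facing W
2. straight(1) → (-5, -3) facing W
3. straight(1) → (-6, -3) facing W
4. arc(left, 1) → (-7, -4) facing S
nothing shorter than 4 reaches the goal.

straight(3), straight(1), straight(1), arc(left, 1)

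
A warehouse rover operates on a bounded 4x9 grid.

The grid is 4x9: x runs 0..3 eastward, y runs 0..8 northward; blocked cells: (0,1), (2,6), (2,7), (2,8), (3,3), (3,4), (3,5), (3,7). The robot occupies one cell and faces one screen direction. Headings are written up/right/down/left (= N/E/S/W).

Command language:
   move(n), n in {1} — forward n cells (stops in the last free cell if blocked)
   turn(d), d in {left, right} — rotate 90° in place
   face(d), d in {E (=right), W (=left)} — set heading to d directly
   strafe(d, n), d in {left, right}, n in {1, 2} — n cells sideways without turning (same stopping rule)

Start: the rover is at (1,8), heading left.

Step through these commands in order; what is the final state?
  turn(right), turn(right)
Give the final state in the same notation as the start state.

begin: at (1,8), heading left
t=1 turn(right) ⇒ at (1,8), heading up
t=2 turn(right) ⇒ at (1,8), heading right

at (1,8), heading right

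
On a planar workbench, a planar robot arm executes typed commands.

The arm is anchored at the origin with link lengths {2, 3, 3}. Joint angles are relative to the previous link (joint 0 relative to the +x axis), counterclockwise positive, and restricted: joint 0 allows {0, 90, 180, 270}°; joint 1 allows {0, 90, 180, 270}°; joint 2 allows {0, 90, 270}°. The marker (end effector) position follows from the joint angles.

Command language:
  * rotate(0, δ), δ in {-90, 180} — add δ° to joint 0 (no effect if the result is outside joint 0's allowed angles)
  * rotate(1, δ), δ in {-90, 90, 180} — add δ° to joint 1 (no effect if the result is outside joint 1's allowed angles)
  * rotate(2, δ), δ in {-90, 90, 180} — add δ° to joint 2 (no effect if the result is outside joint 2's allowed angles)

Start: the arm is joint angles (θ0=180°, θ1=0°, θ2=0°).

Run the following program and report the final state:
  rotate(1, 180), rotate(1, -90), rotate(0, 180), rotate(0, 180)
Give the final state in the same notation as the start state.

t0: joint angles (θ0=180°, θ1=0°, θ2=0°)
step 1 (rotate(1, 180)): joint angles (θ0=180°, θ1=180°, θ2=0°)
step 2 (rotate(1, -90)): joint angles (θ0=180°, θ1=90°, θ2=0°)
step 3 (rotate(0, 180)): joint angles (θ0=0°, θ1=90°, θ2=0°)
step 4 (rotate(0, 180)): joint angles (θ0=180°, θ1=90°, θ2=0°)

joint angles (θ0=180°, θ1=90°, θ2=0°)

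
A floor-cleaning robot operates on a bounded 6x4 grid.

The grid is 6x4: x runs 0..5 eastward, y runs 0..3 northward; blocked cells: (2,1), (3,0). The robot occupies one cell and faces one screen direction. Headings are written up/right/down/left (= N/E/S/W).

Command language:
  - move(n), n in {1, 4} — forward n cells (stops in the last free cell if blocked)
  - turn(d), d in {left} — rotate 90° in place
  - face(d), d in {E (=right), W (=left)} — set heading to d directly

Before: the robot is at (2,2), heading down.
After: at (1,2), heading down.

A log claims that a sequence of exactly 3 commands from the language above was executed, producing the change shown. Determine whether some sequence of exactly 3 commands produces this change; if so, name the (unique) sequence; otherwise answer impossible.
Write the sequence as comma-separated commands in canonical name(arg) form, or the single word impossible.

face(W), move(1), turn(left)

key: order matters: swapping face(W) and turn(left) lands elsewhere
begin: at (2,2), heading down
[1] after face(W): at (2,2), heading left
[2] after move(1): at (1,2), heading left
[3] after turn(left): at (1,2), heading down
no other 3-command option fits: unique.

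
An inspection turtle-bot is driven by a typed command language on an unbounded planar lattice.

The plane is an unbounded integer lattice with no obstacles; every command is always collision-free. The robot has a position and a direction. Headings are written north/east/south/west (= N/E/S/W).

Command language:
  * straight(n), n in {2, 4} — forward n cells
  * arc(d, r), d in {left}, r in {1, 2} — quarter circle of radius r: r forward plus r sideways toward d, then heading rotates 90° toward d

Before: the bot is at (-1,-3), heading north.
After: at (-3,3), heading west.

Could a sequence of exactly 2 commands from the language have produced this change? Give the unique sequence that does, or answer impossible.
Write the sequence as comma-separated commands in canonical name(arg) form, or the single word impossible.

straight(4), arc(left, 2)

key: running arc(left, 2) before straight(4) would end elsewhere — order is forced
from: at (-1,-3), heading north
step 1 (straight(4)): at (-1,1), heading north
step 2 (arc(left, 2)): at (-3,3), heading west
no other 2-command option fits: unique.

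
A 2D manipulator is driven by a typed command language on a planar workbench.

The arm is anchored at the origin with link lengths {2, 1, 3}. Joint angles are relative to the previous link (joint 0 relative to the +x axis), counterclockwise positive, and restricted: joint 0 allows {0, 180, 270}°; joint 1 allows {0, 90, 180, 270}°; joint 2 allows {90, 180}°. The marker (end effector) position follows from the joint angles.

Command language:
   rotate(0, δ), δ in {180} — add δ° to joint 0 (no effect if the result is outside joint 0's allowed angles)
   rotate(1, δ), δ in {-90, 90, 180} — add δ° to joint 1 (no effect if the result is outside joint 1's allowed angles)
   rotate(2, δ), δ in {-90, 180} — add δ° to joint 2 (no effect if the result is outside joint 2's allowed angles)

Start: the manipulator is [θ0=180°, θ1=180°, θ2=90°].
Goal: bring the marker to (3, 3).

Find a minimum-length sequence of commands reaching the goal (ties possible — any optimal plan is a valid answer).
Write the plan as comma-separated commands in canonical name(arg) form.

from: [θ0=180°, θ1=180°, θ2=90°]
t=1 rotate(1, 180) ⇒ [θ0=180°, θ1=0°, θ2=90°]
t=2 rotate(0, 180) ⇒ [θ0=0°, θ1=0°, θ2=90°]
nothing shorter than 2 reaches the goal.

rotate(1, 180), rotate(0, 180)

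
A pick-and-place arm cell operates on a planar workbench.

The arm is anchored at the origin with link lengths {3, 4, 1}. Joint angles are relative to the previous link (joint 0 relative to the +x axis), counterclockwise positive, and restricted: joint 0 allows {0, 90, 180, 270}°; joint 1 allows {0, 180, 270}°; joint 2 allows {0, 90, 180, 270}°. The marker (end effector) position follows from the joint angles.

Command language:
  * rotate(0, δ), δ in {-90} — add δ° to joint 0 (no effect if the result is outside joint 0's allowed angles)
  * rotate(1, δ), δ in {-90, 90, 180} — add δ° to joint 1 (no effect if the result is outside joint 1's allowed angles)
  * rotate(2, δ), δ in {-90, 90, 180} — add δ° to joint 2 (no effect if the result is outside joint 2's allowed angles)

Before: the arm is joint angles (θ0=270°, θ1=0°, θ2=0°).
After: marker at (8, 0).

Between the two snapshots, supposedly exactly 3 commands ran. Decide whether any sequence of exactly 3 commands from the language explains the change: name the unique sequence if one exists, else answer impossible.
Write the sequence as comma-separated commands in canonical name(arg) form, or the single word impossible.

rotate(0, -90), rotate(0, -90), rotate(0, -90)

t0: joint angles (θ0=270°, θ1=0°, θ2=0°)
1. rotate(0, -90) → joint angles (θ0=180°, θ1=0°, θ2=0°)
2. rotate(0, -90) → joint angles (θ0=90°, θ1=0°, θ2=0°)
3. rotate(0, -90) → joint angles (θ0=0°, θ1=0°, θ2=0°)
no other 3-command option fits: unique.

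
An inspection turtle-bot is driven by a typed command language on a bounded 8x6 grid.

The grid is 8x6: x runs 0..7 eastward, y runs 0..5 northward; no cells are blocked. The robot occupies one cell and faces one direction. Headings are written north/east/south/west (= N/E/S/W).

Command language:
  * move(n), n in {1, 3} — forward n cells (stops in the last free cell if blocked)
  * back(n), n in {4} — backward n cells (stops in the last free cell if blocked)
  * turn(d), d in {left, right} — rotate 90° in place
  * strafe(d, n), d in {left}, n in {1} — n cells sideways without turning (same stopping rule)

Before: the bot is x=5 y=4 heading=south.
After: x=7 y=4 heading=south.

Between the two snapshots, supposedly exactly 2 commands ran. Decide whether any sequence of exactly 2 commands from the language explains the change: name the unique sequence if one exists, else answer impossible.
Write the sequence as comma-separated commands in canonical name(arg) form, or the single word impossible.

key: still facing S at the end — nothing in the sequence rotates
start: x=5 y=4 heading=south
1. strafe(left, 1) → x=6 y=4 heading=south
2. strafe(left, 1) → x=7 y=4 heading=south
all 36 alternatives checked — unique.

strafe(left, 1), strafe(left, 1)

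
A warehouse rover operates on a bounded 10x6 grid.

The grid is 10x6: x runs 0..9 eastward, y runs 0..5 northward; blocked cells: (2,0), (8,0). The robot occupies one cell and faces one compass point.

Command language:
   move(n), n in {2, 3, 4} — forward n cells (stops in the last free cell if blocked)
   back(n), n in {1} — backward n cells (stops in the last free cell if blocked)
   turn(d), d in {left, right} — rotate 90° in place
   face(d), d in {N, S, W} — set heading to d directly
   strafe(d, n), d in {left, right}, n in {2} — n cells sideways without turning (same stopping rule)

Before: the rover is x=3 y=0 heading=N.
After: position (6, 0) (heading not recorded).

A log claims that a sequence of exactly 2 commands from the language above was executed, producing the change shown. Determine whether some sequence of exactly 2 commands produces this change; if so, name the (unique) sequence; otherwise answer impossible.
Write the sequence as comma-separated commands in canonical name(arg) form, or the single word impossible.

key: running move(3) before turn(right) would end elsewhere — order is forced
from: x=3 y=0 heading=N
1. turn(right) → x=3 y=0 heading=E
2. move(3) → x=6 y=0 heading=E
no other 2-command option fits: unique.

turn(right), move(3)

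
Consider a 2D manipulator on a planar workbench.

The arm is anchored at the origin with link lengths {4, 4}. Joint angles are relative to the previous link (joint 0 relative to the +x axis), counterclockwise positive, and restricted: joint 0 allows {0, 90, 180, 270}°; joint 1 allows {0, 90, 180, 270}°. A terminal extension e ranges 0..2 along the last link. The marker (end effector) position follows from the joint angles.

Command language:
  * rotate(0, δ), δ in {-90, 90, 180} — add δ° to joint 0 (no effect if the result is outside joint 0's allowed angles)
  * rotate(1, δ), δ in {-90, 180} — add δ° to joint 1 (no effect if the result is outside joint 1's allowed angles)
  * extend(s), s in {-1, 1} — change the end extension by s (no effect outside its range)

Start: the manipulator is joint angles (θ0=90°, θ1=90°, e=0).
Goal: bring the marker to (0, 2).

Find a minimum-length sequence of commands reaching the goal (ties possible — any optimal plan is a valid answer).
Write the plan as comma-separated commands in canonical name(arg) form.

initial: joint angles (θ0=90°, θ1=90°, e=0)
t=1 extend(1) ⇒ joint angles (θ0=90°, θ1=90°, e=1)
t=2 extend(1) ⇒ joint angles (θ0=90°, θ1=90°, e=2)
t=3 rotate(0, 180) ⇒ joint angles (θ0=270°, θ1=90°, e=2)
t=4 rotate(1, 180) ⇒ joint angles (θ0=270°, θ1=270°, e=2)
t=5 rotate(1, -90) ⇒ joint angles (θ0=270°, θ1=180°, e=2)
no 4-step plan works, so 5 is optimal.

extend(1), extend(1), rotate(0, 180), rotate(1, 180), rotate(1, -90)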